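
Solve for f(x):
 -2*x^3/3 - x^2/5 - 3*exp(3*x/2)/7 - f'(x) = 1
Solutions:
 f(x) = C1 - x^4/6 - x^3/15 - x - 2*exp(3*x/2)/7


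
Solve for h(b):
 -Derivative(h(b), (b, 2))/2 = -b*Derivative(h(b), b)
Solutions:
 h(b) = C1 + C2*erfi(b)


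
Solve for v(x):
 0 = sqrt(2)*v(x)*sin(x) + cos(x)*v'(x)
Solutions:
 v(x) = C1*cos(x)^(sqrt(2))


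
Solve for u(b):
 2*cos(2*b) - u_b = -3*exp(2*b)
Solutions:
 u(b) = C1 + 3*exp(2*b)/2 + sin(2*b)


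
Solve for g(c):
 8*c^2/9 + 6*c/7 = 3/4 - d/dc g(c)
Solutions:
 g(c) = C1 - 8*c^3/27 - 3*c^2/7 + 3*c/4


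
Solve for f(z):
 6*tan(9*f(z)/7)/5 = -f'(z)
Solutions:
 f(z) = -7*asin(C1*exp(-54*z/35))/9 + 7*pi/9
 f(z) = 7*asin(C1*exp(-54*z/35))/9


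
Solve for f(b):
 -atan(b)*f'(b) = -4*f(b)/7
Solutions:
 f(b) = C1*exp(4*Integral(1/atan(b), b)/7)


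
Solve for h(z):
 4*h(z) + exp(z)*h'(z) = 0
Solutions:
 h(z) = C1*exp(4*exp(-z))


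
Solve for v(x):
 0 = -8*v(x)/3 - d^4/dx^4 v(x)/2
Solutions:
 v(x) = (C1*sin(sqrt(2)*3^(3/4)*x/3) + C2*cos(sqrt(2)*3^(3/4)*x/3))*exp(-sqrt(2)*3^(3/4)*x/3) + (C3*sin(sqrt(2)*3^(3/4)*x/3) + C4*cos(sqrt(2)*3^(3/4)*x/3))*exp(sqrt(2)*3^(3/4)*x/3)


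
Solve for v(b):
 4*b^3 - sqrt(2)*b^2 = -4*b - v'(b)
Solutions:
 v(b) = C1 - b^4 + sqrt(2)*b^3/3 - 2*b^2


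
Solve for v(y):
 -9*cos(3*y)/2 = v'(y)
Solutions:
 v(y) = C1 - 3*sin(3*y)/2


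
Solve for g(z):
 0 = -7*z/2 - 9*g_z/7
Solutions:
 g(z) = C1 - 49*z^2/36


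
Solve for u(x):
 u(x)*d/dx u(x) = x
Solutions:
 u(x) = -sqrt(C1 + x^2)
 u(x) = sqrt(C1 + x^2)


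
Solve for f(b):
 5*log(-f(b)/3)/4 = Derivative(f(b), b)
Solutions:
 -4*Integral(1/(log(-_y) - log(3)), (_y, f(b)))/5 = C1 - b


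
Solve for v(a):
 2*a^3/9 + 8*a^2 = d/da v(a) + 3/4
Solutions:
 v(a) = C1 + a^4/18 + 8*a^3/3 - 3*a/4


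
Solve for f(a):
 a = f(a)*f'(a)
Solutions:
 f(a) = -sqrt(C1 + a^2)
 f(a) = sqrt(C1 + a^2)


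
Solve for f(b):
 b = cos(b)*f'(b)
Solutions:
 f(b) = C1 + Integral(b/cos(b), b)


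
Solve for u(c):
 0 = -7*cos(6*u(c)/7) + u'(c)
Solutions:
 -7*c - 7*log(sin(6*u(c)/7) - 1)/12 + 7*log(sin(6*u(c)/7) + 1)/12 = C1


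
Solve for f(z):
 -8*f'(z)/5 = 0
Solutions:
 f(z) = C1


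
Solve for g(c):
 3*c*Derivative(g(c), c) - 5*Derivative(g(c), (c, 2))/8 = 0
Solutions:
 g(c) = C1 + C2*erfi(2*sqrt(15)*c/5)


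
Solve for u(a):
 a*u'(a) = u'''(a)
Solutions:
 u(a) = C1 + Integral(C2*airyai(a) + C3*airybi(a), a)


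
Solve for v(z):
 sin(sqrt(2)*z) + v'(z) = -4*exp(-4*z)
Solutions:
 v(z) = C1 + sqrt(2)*cos(sqrt(2)*z)/2 + exp(-4*z)


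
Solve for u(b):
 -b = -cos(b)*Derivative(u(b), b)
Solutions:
 u(b) = C1 + Integral(b/cos(b), b)


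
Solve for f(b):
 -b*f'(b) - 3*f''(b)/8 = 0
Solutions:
 f(b) = C1 + C2*erf(2*sqrt(3)*b/3)


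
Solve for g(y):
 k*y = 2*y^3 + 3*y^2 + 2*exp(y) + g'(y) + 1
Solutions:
 g(y) = C1 + k*y^2/2 - y^4/2 - y^3 - y - 2*exp(y)


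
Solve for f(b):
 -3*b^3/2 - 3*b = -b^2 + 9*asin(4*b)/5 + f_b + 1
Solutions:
 f(b) = C1 - 3*b^4/8 + b^3/3 - 3*b^2/2 - 9*b*asin(4*b)/5 - b - 9*sqrt(1 - 16*b^2)/20


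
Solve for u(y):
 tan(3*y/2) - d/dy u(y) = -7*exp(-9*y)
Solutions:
 u(y) = C1 + log(tan(3*y/2)^2 + 1)/3 - 7*exp(-9*y)/9


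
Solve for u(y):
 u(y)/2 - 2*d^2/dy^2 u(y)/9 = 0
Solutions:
 u(y) = C1*exp(-3*y/2) + C2*exp(3*y/2)


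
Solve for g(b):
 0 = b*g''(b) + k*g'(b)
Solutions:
 g(b) = C1 + b^(1 - re(k))*(C2*sin(log(b)*Abs(im(k))) + C3*cos(log(b)*im(k)))


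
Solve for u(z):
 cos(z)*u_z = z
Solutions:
 u(z) = C1 + Integral(z/cos(z), z)


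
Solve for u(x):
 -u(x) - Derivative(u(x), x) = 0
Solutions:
 u(x) = C1*exp(-x)


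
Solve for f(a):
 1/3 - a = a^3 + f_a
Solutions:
 f(a) = C1 - a^4/4 - a^2/2 + a/3


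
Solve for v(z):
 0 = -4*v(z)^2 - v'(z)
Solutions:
 v(z) = 1/(C1 + 4*z)


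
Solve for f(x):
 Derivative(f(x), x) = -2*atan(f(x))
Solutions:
 Integral(1/atan(_y), (_y, f(x))) = C1 - 2*x


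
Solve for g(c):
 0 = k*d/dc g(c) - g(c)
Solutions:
 g(c) = C1*exp(c/k)


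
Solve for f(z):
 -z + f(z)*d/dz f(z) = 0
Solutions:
 f(z) = -sqrt(C1 + z^2)
 f(z) = sqrt(C1 + z^2)


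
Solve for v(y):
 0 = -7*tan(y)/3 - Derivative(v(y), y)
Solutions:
 v(y) = C1 + 7*log(cos(y))/3


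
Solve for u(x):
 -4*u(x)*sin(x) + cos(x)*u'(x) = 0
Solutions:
 u(x) = C1/cos(x)^4


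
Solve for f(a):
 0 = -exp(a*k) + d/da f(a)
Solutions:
 f(a) = C1 + exp(a*k)/k


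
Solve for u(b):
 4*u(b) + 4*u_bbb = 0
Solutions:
 u(b) = C3*exp(-b) + (C1*sin(sqrt(3)*b/2) + C2*cos(sqrt(3)*b/2))*exp(b/2)


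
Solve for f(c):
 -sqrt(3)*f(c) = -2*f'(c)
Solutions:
 f(c) = C1*exp(sqrt(3)*c/2)


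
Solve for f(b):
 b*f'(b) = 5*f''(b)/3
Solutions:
 f(b) = C1 + C2*erfi(sqrt(30)*b/10)


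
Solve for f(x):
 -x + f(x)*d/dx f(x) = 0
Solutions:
 f(x) = -sqrt(C1 + x^2)
 f(x) = sqrt(C1 + x^2)


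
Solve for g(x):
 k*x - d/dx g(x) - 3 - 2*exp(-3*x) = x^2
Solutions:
 g(x) = C1 + k*x^2/2 - x^3/3 - 3*x + 2*exp(-3*x)/3


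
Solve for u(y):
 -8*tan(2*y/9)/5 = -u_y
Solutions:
 u(y) = C1 - 36*log(cos(2*y/9))/5


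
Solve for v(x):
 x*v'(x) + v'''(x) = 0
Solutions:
 v(x) = C1 + Integral(C2*airyai(-x) + C3*airybi(-x), x)


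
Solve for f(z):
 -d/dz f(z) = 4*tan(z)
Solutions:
 f(z) = C1 + 4*log(cos(z))


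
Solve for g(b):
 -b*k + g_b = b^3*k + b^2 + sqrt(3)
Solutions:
 g(b) = C1 + b^4*k/4 + b^3/3 + b^2*k/2 + sqrt(3)*b


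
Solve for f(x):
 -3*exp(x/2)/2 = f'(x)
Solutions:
 f(x) = C1 - 3*exp(x/2)


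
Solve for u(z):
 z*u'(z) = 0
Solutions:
 u(z) = C1


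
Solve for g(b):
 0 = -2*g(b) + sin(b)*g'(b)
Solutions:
 g(b) = C1*(cos(b) - 1)/(cos(b) + 1)


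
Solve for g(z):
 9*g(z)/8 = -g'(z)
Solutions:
 g(z) = C1*exp(-9*z/8)


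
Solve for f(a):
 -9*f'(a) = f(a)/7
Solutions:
 f(a) = C1*exp(-a/63)


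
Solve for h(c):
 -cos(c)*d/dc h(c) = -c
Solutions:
 h(c) = C1 + Integral(c/cos(c), c)


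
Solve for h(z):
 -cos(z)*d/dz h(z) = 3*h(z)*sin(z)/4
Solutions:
 h(z) = C1*cos(z)^(3/4)


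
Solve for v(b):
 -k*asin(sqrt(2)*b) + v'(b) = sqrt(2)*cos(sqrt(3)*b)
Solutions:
 v(b) = C1 + k*(b*asin(sqrt(2)*b) + sqrt(2)*sqrt(1 - 2*b^2)/2) + sqrt(6)*sin(sqrt(3)*b)/3


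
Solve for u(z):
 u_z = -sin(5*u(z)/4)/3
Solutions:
 z/3 + 2*log(cos(5*u(z)/4) - 1)/5 - 2*log(cos(5*u(z)/4) + 1)/5 = C1


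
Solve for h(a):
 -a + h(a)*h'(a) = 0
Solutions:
 h(a) = -sqrt(C1 + a^2)
 h(a) = sqrt(C1 + a^2)


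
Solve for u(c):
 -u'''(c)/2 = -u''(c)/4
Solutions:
 u(c) = C1 + C2*c + C3*exp(c/2)


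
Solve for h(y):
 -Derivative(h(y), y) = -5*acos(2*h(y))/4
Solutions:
 Integral(1/acos(2*_y), (_y, h(y))) = C1 + 5*y/4


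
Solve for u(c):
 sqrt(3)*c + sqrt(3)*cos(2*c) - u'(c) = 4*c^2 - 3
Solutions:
 u(c) = C1 - 4*c^3/3 + sqrt(3)*c^2/2 + 3*c + sqrt(3)*sin(2*c)/2


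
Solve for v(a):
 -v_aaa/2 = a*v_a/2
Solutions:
 v(a) = C1 + Integral(C2*airyai(-a) + C3*airybi(-a), a)


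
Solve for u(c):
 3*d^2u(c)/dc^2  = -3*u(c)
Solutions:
 u(c) = C1*sin(c) + C2*cos(c)


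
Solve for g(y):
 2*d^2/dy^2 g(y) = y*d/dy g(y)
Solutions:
 g(y) = C1 + C2*erfi(y/2)


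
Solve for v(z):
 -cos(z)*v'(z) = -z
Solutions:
 v(z) = C1 + Integral(z/cos(z), z)


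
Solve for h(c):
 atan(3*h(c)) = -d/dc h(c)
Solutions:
 Integral(1/atan(3*_y), (_y, h(c))) = C1 - c


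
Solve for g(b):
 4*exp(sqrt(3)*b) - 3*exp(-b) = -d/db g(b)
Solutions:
 g(b) = C1 - 4*sqrt(3)*exp(sqrt(3)*b)/3 - 3*exp(-b)


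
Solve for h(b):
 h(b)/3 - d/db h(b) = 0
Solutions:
 h(b) = C1*exp(b/3)


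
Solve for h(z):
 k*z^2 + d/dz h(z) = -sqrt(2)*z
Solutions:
 h(z) = C1 - k*z^3/3 - sqrt(2)*z^2/2


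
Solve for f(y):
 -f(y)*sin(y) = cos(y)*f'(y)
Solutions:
 f(y) = C1*cos(y)


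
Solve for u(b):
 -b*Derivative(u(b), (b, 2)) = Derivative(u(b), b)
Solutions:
 u(b) = C1 + C2*log(b)


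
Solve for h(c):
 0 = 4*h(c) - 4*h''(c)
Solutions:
 h(c) = C1*exp(-c) + C2*exp(c)


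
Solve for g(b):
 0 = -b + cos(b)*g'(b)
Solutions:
 g(b) = C1 + Integral(b/cos(b), b)


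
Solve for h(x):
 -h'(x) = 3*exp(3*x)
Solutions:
 h(x) = C1 - exp(3*x)


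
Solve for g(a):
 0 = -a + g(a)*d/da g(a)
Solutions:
 g(a) = -sqrt(C1 + a^2)
 g(a) = sqrt(C1 + a^2)


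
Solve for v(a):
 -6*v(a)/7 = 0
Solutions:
 v(a) = 0


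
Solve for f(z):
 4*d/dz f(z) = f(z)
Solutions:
 f(z) = C1*exp(z/4)


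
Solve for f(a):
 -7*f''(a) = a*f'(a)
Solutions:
 f(a) = C1 + C2*erf(sqrt(14)*a/14)


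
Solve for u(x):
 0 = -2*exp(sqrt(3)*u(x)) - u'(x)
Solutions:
 u(x) = sqrt(3)*(2*log(1/(C1 + 2*x)) - log(3))/6


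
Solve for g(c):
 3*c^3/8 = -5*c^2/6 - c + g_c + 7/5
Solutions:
 g(c) = C1 + 3*c^4/32 + 5*c^3/18 + c^2/2 - 7*c/5


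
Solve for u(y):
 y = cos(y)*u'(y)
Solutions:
 u(y) = C1 + Integral(y/cos(y), y)


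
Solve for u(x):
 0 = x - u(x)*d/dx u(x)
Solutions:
 u(x) = -sqrt(C1 + x^2)
 u(x) = sqrt(C1 + x^2)


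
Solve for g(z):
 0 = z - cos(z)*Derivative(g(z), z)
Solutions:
 g(z) = C1 + Integral(z/cos(z), z)


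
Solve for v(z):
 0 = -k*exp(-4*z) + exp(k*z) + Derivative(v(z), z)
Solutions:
 v(z) = C1 - k*exp(-4*z)/4 - exp(k*z)/k


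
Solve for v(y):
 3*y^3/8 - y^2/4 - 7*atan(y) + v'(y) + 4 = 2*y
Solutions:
 v(y) = C1 - 3*y^4/32 + y^3/12 + y^2 + 7*y*atan(y) - 4*y - 7*log(y^2 + 1)/2


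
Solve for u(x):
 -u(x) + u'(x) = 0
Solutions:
 u(x) = C1*exp(x)


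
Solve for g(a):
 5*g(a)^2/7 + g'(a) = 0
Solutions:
 g(a) = 7/(C1 + 5*a)


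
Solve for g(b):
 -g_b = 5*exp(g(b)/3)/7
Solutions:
 g(b) = 3*log(1/(C1 + 5*b)) + 3*log(21)


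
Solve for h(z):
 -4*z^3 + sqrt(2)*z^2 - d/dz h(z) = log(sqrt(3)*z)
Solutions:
 h(z) = C1 - z^4 + sqrt(2)*z^3/3 - z*log(z) - z*log(3)/2 + z


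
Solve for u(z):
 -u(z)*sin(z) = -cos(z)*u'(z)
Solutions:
 u(z) = C1/cos(z)


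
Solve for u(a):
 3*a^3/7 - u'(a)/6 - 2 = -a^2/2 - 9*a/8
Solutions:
 u(a) = C1 + 9*a^4/14 + a^3 + 27*a^2/8 - 12*a


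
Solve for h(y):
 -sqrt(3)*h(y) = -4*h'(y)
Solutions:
 h(y) = C1*exp(sqrt(3)*y/4)


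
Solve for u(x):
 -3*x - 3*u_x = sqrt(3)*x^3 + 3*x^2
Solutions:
 u(x) = C1 - sqrt(3)*x^4/12 - x^3/3 - x^2/2


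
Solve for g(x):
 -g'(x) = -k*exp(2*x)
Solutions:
 g(x) = C1 + k*exp(2*x)/2


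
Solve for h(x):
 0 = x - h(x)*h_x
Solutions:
 h(x) = -sqrt(C1 + x^2)
 h(x) = sqrt(C1 + x^2)


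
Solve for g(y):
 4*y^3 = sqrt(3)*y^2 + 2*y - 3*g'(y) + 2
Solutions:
 g(y) = C1 - y^4/3 + sqrt(3)*y^3/9 + y^2/3 + 2*y/3


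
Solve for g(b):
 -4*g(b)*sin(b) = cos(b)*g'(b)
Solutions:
 g(b) = C1*cos(b)^4


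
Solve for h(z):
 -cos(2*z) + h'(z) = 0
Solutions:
 h(z) = C1 + sin(2*z)/2


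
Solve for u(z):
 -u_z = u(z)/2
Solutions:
 u(z) = C1*exp(-z/2)


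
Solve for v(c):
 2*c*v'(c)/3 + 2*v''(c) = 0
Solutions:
 v(c) = C1 + C2*erf(sqrt(6)*c/6)


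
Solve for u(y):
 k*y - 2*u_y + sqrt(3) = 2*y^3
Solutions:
 u(y) = C1 + k*y^2/4 - y^4/4 + sqrt(3)*y/2


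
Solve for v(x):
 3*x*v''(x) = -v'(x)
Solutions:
 v(x) = C1 + C2*x^(2/3)


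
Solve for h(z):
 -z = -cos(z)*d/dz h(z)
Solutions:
 h(z) = C1 + Integral(z/cos(z), z)


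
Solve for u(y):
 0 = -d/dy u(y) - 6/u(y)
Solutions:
 u(y) = -sqrt(C1 - 12*y)
 u(y) = sqrt(C1 - 12*y)


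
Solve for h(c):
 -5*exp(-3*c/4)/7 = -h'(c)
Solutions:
 h(c) = C1 - 20*exp(-3*c/4)/21


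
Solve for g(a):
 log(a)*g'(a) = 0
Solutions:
 g(a) = C1


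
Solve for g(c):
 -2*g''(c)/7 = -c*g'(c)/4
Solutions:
 g(c) = C1 + C2*erfi(sqrt(7)*c/4)


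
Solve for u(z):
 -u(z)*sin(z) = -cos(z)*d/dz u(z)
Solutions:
 u(z) = C1/cos(z)


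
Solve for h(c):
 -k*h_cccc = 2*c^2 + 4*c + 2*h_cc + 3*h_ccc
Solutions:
 h(c) = C1 + C2*c + C3*exp(c*(sqrt(9 - 8*k) - 3)/(2*k)) + C4*exp(-c*(sqrt(9 - 8*k) + 3)/(2*k)) - c^4/12 + c^3/6 + c^2*(2*k - 3)/4


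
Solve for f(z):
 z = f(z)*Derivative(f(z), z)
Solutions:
 f(z) = -sqrt(C1 + z^2)
 f(z) = sqrt(C1 + z^2)


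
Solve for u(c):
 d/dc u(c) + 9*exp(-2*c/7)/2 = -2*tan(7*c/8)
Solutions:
 u(c) = C1 - 8*log(tan(7*c/8)^2 + 1)/7 + 63*exp(-2*c/7)/4


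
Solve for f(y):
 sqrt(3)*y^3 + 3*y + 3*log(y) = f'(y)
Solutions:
 f(y) = C1 + sqrt(3)*y^4/4 + 3*y^2/2 + 3*y*log(y) - 3*y


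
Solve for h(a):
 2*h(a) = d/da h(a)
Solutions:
 h(a) = C1*exp(2*a)


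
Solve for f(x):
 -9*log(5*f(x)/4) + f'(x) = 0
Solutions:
 Integral(1/(-log(_y) - log(5) + 2*log(2)), (_y, f(x)))/9 = C1 - x


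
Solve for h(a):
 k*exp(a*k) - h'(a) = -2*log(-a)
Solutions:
 h(a) = C1 + 2*a*log(-a) - 2*a + exp(a*k)


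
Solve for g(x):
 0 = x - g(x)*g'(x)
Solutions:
 g(x) = -sqrt(C1 + x^2)
 g(x) = sqrt(C1 + x^2)


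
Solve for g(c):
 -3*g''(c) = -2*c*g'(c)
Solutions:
 g(c) = C1 + C2*erfi(sqrt(3)*c/3)


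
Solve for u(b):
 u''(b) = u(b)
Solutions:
 u(b) = C1*exp(-b) + C2*exp(b)


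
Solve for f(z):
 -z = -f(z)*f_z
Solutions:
 f(z) = -sqrt(C1 + z^2)
 f(z) = sqrt(C1 + z^2)


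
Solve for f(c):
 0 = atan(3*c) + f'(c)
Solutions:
 f(c) = C1 - c*atan(3*c) + log(9*c^2 + 1)/6


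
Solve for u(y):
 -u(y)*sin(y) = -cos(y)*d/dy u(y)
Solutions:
 u(y) = C1/cos(y)


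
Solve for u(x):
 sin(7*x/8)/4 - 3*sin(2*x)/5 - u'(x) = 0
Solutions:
 u(x) = C1 - 2*cos(7*x/8)/7 + 3*cos(2*x)/10


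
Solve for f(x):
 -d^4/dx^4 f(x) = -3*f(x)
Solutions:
 f(x) = C1*exp(-3^(1/4)*x) + C2*exp(3^(1/4)*x) + C3*sin(3^(1/4)*x) + C4*cos(3^(1/4)*x)


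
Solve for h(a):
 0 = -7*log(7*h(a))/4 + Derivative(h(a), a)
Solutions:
 -4*Integral(1/(log(_y) + log(7)), (_y, h(a)))/7 = C1 - a


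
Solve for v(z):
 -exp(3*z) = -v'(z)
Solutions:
 v(z) = C1 + exp(3*z)/3


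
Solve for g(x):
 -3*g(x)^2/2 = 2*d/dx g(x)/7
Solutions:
 g(x) = 4/(C1 + 21*x)


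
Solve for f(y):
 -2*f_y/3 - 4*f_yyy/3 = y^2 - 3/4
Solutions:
 f(y) = C1 + C2*sin(sqrt(2)*y/2) + C3*cos(sqrt(2)*y/2) - y^3/2 + 57*y/8


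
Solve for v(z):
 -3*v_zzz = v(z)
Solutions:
 v(z) = C3*exp(-3^(2/3)*z/3) + (C1*sin(3^(1/6)*z/2) + C2*cos(3^(1/6)*z/2))*exp(3^(2/3)*z/6)


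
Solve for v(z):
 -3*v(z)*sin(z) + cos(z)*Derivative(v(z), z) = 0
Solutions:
 v(z) = C1/cos(z)^3


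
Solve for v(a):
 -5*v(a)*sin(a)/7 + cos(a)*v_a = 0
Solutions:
 v(a) = C1/cos(a)^(5/7)


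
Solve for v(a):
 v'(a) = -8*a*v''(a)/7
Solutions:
 v(a) = C1 + C2*a^(1/8)


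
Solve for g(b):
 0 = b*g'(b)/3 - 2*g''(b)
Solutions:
 g(b) = C1 + C2*erfi(sqrt(3)*b/6)


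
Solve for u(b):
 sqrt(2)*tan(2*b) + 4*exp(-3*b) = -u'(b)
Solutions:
 u(b) = C1 - sqrt(2)*log(tan(2*b)^2 + 1)/4 + 4*exp(-3*b)/3


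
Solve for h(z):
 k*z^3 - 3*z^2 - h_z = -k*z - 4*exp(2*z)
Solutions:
 h(z) = C1 + k*z^4/4 + k*z^2/2 - z^3 + 2*exp(2*z)


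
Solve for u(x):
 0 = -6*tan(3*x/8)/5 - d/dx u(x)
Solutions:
 u(x) = C1 + 16*log(cos(3*x/8))/5


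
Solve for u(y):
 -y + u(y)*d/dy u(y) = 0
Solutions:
 u(y) = -sqrt(C1 + y^2)
 u(y) = sqrt(C1 + y^2)


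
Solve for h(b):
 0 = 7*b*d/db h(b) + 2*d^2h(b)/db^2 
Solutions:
 h(b) = C1 + C2*erf(sqrt(7)*b/2)


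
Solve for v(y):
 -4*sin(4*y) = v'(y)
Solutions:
 v(y) = C1 + cos(4*y)


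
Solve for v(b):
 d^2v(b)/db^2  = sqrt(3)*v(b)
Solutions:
 v(b) = C1*exp(-3^(1/4)*b) + C2*exp(3^(1/4)*b)


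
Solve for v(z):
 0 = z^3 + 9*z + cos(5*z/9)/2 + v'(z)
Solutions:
 v(z) = C1 - z^4/4 - 9*z^2/2 - 9*sin(5*z/9)/10


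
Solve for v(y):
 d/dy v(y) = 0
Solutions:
 v(y) = C1


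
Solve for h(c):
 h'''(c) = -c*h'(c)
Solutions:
 h(c) = C1 + Integral(C2*airyai(-c) + C3*airybi(-c), c)


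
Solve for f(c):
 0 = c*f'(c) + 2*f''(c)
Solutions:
 f(c) = C1 + C2*erf(c/2)


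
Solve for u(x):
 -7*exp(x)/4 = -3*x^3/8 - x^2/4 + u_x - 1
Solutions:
 u(x) = C1 + 3*x^4/32 + x^3/12 + x - 7*exp(x)/4


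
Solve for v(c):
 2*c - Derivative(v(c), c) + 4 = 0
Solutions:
 v(c) = C1 + c^2 + 4*c


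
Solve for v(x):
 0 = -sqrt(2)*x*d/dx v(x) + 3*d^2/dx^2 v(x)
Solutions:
 v(x) = C1 + C2*erfi(2^(3/4)*sqrt(3)*x/6)


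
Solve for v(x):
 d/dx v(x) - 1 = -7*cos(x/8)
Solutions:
 v(x) = C1 + x - 56*sin(x/8)


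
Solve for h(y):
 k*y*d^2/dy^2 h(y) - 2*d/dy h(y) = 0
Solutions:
 h(y) = C1 + y^(((re(k) + 2)*re(k) + im(k)^2)/(re(k)^2 + im(k)^2))*(C2*sin(2*log(y)*Abs(im(k))/(re(k)^2 + im(k)^2)) + C3*cos(2*log(y)*im(k)/(re(k)^2 + im(k)^2)))


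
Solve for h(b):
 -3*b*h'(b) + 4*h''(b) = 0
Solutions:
 h(b) = C1 + C2*erfi(sqrt(6)*b/4)


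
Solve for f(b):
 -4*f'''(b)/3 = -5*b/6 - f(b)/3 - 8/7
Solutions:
 f(b) = C3*exp(2^(1/3)*b/2) - 5*b/2 + (C1*sin(2^(1/3)*sqrt(3)*b/4) + C2*cos(2^(1/3)*sqrt(3)*b/4))*exp(-2^(1/3)*b/4) - 24/7


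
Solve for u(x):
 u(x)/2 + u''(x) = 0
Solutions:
 u(x) = C1*sin(sqrt(2)*x/2) + C2*cos(sqrt(2)*x/2)


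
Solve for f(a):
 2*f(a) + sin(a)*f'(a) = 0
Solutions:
 f(a) = C1*(cos(a) + 1)/(cos(a) - 1)


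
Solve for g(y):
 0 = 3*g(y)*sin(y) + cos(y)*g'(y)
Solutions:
 g(y) = C1*cos(y)^3


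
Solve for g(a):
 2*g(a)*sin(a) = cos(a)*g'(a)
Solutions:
 g(a) = C1/cos(a)^2


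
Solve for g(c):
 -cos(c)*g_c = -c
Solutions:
 g(c) = C1 + Integral(c/cos(c), c)


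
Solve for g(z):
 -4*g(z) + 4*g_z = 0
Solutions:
 g(z) = C1*exp(z)


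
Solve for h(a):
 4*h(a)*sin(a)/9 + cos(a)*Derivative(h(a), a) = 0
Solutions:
 h(a) = C1*cos(a)^(4/9)


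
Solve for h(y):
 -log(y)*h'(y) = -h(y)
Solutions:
 h(y) = C1*exp(li(y))


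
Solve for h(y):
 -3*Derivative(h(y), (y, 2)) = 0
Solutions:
 h(y) = C1 + C2*y


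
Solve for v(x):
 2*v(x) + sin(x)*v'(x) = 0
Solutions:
 v(x) = C1*(cos(x) + 1)/(cos(x) - 1)


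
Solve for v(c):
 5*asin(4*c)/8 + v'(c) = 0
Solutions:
 v(c) = C1 - 5*c*asin(4*c)/8 - 5*sqrt(1 - 16*c^2)/32


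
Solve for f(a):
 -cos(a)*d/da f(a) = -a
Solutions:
 f(a) = C1 + Integral(a/cos(a), a)


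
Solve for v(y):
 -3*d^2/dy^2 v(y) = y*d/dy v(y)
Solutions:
 v(y) = C1 + C2*erf(sqrt(6)*y/6)


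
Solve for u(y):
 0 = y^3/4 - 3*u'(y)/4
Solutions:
 u(y) = C1 + y^4/12


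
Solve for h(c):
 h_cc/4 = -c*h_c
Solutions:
 h(c) = C1 + C2*erf(sqrt(2)*c)


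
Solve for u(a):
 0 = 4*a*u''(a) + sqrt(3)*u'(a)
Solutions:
 u(a) = C1 + C2*a^(1 - sqrt(3)/4)


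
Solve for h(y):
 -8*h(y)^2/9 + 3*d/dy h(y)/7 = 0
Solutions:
 h(y) = -27/(C1 + 56*y)


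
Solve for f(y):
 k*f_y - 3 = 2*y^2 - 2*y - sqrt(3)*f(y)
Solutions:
 f(y) = C1*exp(-sqrt(3)*y/k) + 4*sqrt(3)*k^2/9 - 4*k*y/3 + 2*k/3 + 2*sqrt(3)*y^2/3 - 2*sqrt(3)*y/3 + sqrt(3)


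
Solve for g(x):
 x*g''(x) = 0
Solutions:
 g(x) = C1 + C2*x


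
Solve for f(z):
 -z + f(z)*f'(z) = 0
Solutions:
 f(z) = -sqrt(C1 + z^2)
 f(z) = sqrt(C1 + z^2)


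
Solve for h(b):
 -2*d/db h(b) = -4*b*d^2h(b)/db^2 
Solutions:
 h(b) = C1 + C2*b^(3/2)


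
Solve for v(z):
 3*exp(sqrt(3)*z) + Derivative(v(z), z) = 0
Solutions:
 v(z) = C1 - sqrt(3)*exp(sqrt(3)*z)


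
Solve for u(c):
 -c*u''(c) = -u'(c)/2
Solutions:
 u(c) = C1 + C2*c^(3/2)


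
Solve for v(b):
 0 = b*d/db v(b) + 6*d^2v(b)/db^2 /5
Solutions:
 v(b) = C1 + C2*erf(sqrt(15)*b/6)


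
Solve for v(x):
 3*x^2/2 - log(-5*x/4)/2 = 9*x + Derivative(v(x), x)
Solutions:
 v(x) = C1 + x^3/2 - 9*x^2/2 - x*log(-x)/2 + x*(-log(5)/2 + 1/2 + log(2))


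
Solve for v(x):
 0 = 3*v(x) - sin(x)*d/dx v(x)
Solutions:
 v(x) = C1*(cos(x) - 1)^(3/2)/(cos(x) + 1)^(3/2)


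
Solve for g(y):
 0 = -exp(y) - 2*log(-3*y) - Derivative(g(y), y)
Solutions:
 g(y) = C1 - 2*y*log(-y) + 2*y*(1 - log(3)) - exp(y)


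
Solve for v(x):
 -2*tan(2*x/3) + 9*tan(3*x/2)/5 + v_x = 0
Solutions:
 v(x) = C1 - 3*log(cos(2*x/3)) + 6*log(cos(3*x/2))/5


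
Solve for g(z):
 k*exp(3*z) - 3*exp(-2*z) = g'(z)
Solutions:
 g(z) = C1 + k*exp(3*z)/3 + 3*exp(-2*z)/2


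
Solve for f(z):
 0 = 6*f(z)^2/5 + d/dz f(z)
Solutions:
 f(z) = 5/(C1 + 6*z)


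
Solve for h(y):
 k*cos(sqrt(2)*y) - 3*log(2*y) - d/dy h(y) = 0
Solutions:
 h(y) = C1 + sqrt(2)*k*sin(sqrt(2)*y)/2 - 3*y*log(y) - 3*y*log(2) + 3*y


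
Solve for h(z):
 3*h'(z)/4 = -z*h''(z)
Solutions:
 h(z) = C1 + C2*z^(1/4)


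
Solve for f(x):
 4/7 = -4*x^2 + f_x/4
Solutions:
 f(x) = C1 + 16*x^3/3 + 16*x/7


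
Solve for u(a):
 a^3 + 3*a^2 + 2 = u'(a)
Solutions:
 u(a) = C1 + a^4/4 + a^3 + 2*a


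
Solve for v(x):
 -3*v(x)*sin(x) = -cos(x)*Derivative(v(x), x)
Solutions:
 v(x) = C1/cos(x)^3


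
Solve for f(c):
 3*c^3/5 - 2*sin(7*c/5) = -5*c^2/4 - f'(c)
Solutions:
 f(c) = C1 - 3*c^4/20 - 5*c^3/12 - 10*cos(7*c/5)/7


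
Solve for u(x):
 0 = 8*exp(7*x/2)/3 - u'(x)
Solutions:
 u(x) = C1 + 16*exp(7*x/2)/21


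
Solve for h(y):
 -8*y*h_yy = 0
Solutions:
 h(y) = C1 + C2*y


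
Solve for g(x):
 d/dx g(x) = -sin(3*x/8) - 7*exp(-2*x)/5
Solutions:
 g(x) = C1 + 8*cos(3*x/8)/3 + 7*exp(-2*x)/10


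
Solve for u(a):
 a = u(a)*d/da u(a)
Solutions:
 u(a) = -sqrt(C1 + a^2)
 u(a) = sqrt(C1 + a^2)


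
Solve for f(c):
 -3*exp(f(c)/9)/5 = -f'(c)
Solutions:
 f(c) = 9*log(-1/(C1 + 3*c)) + 9*log(45)


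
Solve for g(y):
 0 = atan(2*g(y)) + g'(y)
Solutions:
 Integral(1/atan(2*_y), (_y, g(y))) = C1 - y


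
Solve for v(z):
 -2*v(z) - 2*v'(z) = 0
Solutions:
 v(z) = C1*exp(-z)


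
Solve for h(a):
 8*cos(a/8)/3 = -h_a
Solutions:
 h(a) = C1 - 64*sin(a/8)/3


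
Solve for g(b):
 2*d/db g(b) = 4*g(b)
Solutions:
 g(b) = C1*exp(2*b)


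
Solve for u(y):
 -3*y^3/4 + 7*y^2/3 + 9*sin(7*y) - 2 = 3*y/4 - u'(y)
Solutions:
 u(y) = C1 + 3*y^4/16 - 7*y^3/9 + 3*y^2/8 + 2*y + 9*cos(7*y)/7


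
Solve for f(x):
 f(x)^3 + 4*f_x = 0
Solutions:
 f(x) = -sqrt(2)*sqrt(-1/(C1 - x))
 f(x) = sqrt(2)*sqrt(-1/(C1 - x))


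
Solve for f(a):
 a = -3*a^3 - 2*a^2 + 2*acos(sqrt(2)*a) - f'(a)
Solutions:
 f(a) = C1 - 3*a^4/4 - 2*a^3/3 - a^2/2 + 2*a*acos(sqrt(2)*a) - sqrt(2)*sqrt(1 - 2*a^2)


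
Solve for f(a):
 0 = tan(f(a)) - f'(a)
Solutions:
 f(a) = pi - asin(C1*exp(a))
 f(a) = asin(C1*exp(a))


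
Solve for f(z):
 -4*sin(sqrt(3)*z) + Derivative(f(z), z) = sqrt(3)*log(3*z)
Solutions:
 f(z) = C1 + sqrt(3)*z*(log(z) - 1) + sqrt(3)*z*log(3) - 4*sqrt(3)*cos(sqrt(3)*z)/3


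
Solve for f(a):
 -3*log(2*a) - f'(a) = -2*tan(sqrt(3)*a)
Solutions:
 f(a) = C1 - 3*a*log(a) - 3*a*log(2) + 3*a - 2*sqrt(3)*log(cos(sqrt(3)*a))/3


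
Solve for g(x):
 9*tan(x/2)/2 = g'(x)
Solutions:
 g(x) = C1 - 9*log(cos(x/2))


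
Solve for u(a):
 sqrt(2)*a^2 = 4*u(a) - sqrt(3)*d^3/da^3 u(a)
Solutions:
 u(a) = C3*exp(2^(2/3)*3^(5/6)*a/3) + sqrt(2)*a^2/4 + (C1*sin(2^(2/3)*3^(1/3)*a/2) + C2*cos(2^(2/3)*3^(1/3)*a/2))*exp(-2^(2/3)*3^(5/6)*a/6)


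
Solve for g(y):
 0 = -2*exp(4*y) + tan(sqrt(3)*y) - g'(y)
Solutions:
 g(y) = C1 - exp(4*y)/2 - sqrt(3)*log(cos(sqrt(3)*y))/3


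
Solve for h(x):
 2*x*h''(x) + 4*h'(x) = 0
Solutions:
 h(x) = C1 + C2/x


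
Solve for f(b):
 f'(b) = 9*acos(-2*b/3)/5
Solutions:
 f(b) = C1 + 9*b*acos(-2*b/3)/5 + 9*sqrt(9 - 4*b^2)/10


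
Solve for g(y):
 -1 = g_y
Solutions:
 g(y) = C1 - y


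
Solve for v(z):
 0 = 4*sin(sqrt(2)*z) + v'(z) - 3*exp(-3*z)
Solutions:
 v(z) = C1 + 2*sqrt(2)*cos(sqrt(2)*z) - exp(-3*z)


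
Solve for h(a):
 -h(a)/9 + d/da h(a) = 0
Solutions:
 h(a) = C1*exp(a/9)


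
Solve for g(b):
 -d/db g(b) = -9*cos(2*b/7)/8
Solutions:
 g(b) = C1 + 63*sin(2*b/7)/16


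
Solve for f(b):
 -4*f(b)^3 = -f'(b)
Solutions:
 f(b) = -sqrt(2)*sqrt(-1/(C1 + 4*b))/2
 f(b) = sqrt(2)*sqrt(-1/(C1 + 4*b))/2


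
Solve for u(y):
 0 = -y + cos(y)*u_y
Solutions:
 u(y) = C1 + Integral(y/cos(y), y)


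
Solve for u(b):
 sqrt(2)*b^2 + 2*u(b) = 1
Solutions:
 u(b) = -sqrt(2)*b^2/2 + 1/2


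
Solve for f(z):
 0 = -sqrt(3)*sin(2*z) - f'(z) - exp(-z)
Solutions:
 f(z) = C1 + sqrt(3)*cos(2*z)/2 + exp(-z)


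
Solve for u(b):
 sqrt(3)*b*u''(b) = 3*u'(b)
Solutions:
 u(b) = C1 + C2*b^(1 + sqrt(3))


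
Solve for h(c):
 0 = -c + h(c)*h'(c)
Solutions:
 h(c) = -sqrt(C1 + c^2)
 h(c) = sqrt(C1 + c^2)


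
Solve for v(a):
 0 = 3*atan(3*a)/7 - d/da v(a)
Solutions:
 v(a) = C1 + 3*a*atan(3*a)/7 - log(9*a^2 + 1)/14


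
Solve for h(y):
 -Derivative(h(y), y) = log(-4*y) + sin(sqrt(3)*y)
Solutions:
 h(y) = C1 - y*log(-y) - 2*y*log(2) + y + sqrt(3)*cos(sqrt(3)*y)/3


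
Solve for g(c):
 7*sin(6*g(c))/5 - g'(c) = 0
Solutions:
 -7*c/5 + log(cos(6*g(c)) - 1)/12 - log(cos(6*g(c)) + 1)/12 = C1


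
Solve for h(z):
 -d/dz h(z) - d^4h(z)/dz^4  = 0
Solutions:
 h(z) = C1 + C4*exp(-z) + (C2*sin(sqrt(3)*z/2) + C3*cos(sqrt(3)*z/2))*exp(z/2)


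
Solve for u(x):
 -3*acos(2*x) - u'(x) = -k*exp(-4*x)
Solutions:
 u(x) = C1 - k*exp(-4*x)/4 - 3*x*acos(2*x) + 3*sqrt(1 - 4*x^2)/2


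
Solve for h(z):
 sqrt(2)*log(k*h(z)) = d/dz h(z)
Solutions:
 li(k*h(z))/k = C1 + sqrt(2)*z


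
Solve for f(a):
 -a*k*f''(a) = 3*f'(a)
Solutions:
 f(a) = C1 + a^(((re(k) - 3)*re(k) + im(k)^2)/(re(k)^2 + im(k)^2))*(C2*sin(3*log(a)*Abs(im(k))/(re(k)^2 + im(k)^2)) + C3*cos(3*log(a)*im(k)/(re(k)^2 + im(k)^2)))


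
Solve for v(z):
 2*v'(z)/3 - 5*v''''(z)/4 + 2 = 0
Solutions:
 v(z) = C1 + C4*exp(2*15^(2/3)*z/15) - 3*z + (C2*sin(3^(1/6)*5^(2/3)*z/5) + C3*cos(3^(1/6)*5^(2/3)*z/5))*exp(-15^(2/3)*z/15)


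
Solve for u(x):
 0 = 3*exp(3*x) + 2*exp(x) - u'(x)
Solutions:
 u(x) = C1 + exp(3*x) + 2*exp(x)


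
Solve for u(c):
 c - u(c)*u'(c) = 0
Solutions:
 u(c) = -sqrt(C1 + c^2)
 u(c) = sqrt(C1 + c^2)


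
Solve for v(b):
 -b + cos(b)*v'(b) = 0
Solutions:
 v(b) = C1 + Integral(b/cos(b), b)


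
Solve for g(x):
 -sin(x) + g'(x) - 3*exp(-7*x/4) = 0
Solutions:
 g(x) = C1 - cos(x) - 12*exp(-7*x/4)/7


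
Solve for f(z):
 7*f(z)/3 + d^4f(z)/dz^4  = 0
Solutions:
 f(z) = (C1*sin(sqrt(2)*3^(3/4)*7^(1/4)*z/6) + C2*cos(sqrt(2)*3^(3/4)*7^(1/4)*z/6))*exp(-sqrt(2)*3^(3/4)*7^(1/4)*z/6) + (C3*sin(sqrt(2)*3^(3/4)*7^(1/4)*z/6) + C4*cos(sqrt(2)*3^(3/4)*7^(1/4)*z/6))*exp(sqrt(2)*3^(3/4)*7^(1/4)*z/6)


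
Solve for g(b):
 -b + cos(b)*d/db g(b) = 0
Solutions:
 g(b) = C1 + Integral(b/cos(b), b)


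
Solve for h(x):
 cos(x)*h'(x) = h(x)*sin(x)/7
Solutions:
 h(x) = C1/cos(x)^(1/7)


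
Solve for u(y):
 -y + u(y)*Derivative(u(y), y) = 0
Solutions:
 u(y) = -sqrt(C1 + y^2)
 u(y) = sqrt(C1 + y^2)


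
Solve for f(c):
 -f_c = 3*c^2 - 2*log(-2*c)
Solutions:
 f(c) = C1 - c^3 + 2*c*log(-c) + 2*c*(-1 + log(2))


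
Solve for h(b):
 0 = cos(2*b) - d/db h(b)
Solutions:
 h(b) = C1 + sin(2*b)/2


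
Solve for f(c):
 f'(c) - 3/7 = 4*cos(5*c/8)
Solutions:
 f(c) = C1 + 3*c/7 + 32*sin(5*c/8)/5


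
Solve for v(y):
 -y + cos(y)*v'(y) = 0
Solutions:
 v(y) = C1 + Integral(y/cos(y), y)


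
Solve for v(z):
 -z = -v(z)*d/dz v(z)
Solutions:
 v(z) = -sqrt(C1 + z^2)
 v(z) = sqrt(C1 + z^2)


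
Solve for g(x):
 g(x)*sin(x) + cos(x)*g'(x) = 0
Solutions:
 g(x) = C1*cos(x)


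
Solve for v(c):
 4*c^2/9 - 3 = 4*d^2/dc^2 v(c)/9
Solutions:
 v(c) = C1 + C2*c + c^4/12 - 27*c^2/8


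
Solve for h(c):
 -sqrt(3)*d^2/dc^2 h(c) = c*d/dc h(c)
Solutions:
 h(c) = C1 + C2*erf(sqrt(2)*3^(3/4)*c/6)


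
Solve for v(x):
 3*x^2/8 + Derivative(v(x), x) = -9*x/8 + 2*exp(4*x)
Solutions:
 v(x) = C1 - x^3/8 - 9*x^2/16 + exp(4*x)/2


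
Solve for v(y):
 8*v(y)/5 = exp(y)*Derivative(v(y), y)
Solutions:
 v(y) = C1*exp(-8*exp(-y)/5)


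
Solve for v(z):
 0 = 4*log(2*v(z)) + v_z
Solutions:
 Integral(1/(log(_y) + log(2)), (_y, v(z)))/4 = C1 - z


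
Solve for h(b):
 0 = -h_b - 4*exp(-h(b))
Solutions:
 h(b) = log(C1 - 4*b)


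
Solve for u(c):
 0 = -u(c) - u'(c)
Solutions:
 u(c) = C1*exp(-c)


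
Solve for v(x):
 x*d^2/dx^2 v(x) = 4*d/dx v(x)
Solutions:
 v(x) = C1 + C2*x^5


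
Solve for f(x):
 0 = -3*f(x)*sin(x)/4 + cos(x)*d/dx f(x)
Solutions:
 f(x) = C1/cos(x)^(3/4)


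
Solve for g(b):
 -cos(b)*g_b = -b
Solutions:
 g(b) = C1 + Integral(b/cos(b), b)


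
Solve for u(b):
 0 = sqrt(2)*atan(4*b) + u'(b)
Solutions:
 u(b) = C1 - sqrt(2)*(b*atan(4*b) - log(16*b^2 + 1)/8)


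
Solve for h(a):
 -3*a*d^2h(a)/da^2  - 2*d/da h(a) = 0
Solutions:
 h(a) = C1 + C2*a^(1/3)


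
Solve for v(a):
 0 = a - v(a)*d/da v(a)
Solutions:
 v(a) = -sqrt(C1 + a^2)
 v(a) = sqrt(C1 + a^2)


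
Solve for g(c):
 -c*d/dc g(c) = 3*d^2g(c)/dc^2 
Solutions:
 g(c) = C1 + C2*erf(sqrt(6)*c/6)


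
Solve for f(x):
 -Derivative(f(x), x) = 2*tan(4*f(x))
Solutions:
 f(x) = -asin(C1*exp(-8*x))/4 + pi/4
 f(x) = asin(C1*exp(-8*x))/4


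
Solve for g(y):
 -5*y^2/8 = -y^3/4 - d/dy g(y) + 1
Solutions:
 g(y) = C1 - y^4/16 + 5*y^3/24 + y


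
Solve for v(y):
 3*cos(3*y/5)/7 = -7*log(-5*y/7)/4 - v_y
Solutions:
 v(y) = C1 - 7*y*log(-y)/4 - 7*y*log(5)/4 + 7*y/4 + 7*y*log(7)/4 - 5*sin(3*y/5)/7


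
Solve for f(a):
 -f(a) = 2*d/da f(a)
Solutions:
 f(a) = C1*exp(-a/2)


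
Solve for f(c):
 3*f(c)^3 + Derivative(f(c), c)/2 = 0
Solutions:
 f(c) = -sqrt(2)*sqrt(-1/(C1 - 6*c))/2
 f(c) = sqrt(2)*sqrt(-1/(C1 - 6*c))/2


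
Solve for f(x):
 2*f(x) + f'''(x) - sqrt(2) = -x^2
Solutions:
 f(x) = C3*exp(-2^(1/3)*x) - x^2/2 + (C1*sin(2^(1/3)*sqrt(3)*x/2) + C2*cos(2^(1/3)*sqrt(3)*x/2))*exp(2^(1/3)*x/2) + sqrt(2)/2


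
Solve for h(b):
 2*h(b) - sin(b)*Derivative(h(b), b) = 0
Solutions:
 h(b) = C1*(cos(b) - 1)/(cos(b) + 1)


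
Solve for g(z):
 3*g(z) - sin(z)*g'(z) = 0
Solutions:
 g(z) = C1*(cos(z) - 1)^(3/2)/(cos(z) + 1)^(3/2)


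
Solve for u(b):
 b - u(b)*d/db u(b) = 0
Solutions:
 u(b) = -sqrt(C1 + b^2)
 u(b) = sqrt(C1 + b^2)


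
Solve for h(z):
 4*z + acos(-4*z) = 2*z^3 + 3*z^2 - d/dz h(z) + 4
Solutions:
 h(z) = C1 + z^4/2 + z^3 - 2*z^2 - z*acos(-4*z) + 4*z - sqrt(1 - 16*z^2)/4


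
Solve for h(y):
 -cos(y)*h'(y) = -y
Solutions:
 h(y) = C1 + Integral(y/cos(y), y)


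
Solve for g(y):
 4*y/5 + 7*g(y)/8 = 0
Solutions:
 g(y) = -32*y/35


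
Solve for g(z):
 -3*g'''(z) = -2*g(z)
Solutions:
 g(z) = C3*exp(2^(1/3)*3^(2/3)*z/3) + (C1*sin(2^(1/3)*3^(1/6)*z/2) + C2*cos(2^(1/3)*3^(1/6)*z/2))*exp(-2^(1/3)*3^(2/3)*z/6)


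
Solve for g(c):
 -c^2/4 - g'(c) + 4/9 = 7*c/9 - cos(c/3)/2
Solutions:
 g(c) = C1 - c^3/12 - 7*c^2/18 + 4*c/9 + 3*sin(c/3)/2


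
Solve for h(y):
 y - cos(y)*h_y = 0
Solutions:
 h(y) = C1 + Integral(y/cos(y), y)


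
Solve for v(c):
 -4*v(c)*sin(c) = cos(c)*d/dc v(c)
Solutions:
 v(c) = C1*cos(c)^4


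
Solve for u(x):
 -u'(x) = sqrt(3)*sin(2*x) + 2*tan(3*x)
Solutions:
 u(x) = C1 + 2*log(cos(3*x))/3 + sqrt(3)*cos(2*x)/2


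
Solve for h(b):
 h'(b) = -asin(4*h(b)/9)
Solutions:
 Integral(1/asin(4*_y/9), (_y, h(b))) = C1 - b


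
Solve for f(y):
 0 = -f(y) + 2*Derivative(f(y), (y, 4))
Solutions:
 f(y) = C1*exp(-2^(3/4)*y/2) + C2*exp(2^(3/4)*y/2) + C3*sin(2^(3/4)*y/2) + C4*cos(2^(3/4)*y/2)


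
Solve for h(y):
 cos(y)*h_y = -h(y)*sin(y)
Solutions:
 h(y) = C1*cos(y)


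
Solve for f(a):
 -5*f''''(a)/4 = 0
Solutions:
 f(a) = C1 + C2*a + C3*a^2 + C4*a^3


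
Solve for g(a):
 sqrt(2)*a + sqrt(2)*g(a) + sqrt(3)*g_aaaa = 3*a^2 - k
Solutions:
 g(a) = 3*sqrt(2)*a^2/2 - a - sqrt(2)*k/2 + (C1*sin(2^(5/8)*3^(7/8)*a/6) + C2*cos(2^(5/8)*3^(7/8)*a/6))*exp(-2^(5/8)*3^(7/8)*a/6) + (C3*sin(2^(5/8)*3^(7/8)*a/6) + C4*cos(2^(5/8)*3^(7/8)*a/6))*exp(2^(5/8)*3^(7/8)*a/6)


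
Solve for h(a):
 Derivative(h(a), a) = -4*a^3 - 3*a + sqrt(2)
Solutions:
 h(a) = C1 - a^4 - 3*a^2/2 + sqrt(2)*a


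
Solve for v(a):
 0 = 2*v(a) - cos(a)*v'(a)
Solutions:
 v(a) = C1*(sin(a) + 1)/(sin(a) - 1)


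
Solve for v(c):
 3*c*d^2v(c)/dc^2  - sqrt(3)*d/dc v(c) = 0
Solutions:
 v(c) = C1 + C2*c^(sqrt(3)/3 + 1)


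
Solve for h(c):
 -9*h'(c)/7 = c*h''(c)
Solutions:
 h(c) = C1 + C2/c^(2/7)


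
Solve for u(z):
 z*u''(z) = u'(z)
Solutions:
 u(z) = C1 + C2*z^2


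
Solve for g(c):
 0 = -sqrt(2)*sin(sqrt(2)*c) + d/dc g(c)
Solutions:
 g(c) = C1 - cos(sqrt(2)*c)


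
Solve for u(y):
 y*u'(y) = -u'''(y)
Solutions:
 u(y) = C1 + Integral(C2*airyai(-y) + C3*airybi(-y), y)


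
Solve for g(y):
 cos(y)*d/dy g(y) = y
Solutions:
 g(y) = C1 + Integral(y/cos(y), y)


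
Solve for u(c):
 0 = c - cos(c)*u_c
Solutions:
 u(c) = C1 + Integral(c/cos(c), c)


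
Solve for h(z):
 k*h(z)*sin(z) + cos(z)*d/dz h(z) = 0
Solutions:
 h(z) = C1*exp(k*log(cos(z)))


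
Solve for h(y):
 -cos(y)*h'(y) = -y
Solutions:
 h(y) = C1 + Integral(y/cos(y), y)


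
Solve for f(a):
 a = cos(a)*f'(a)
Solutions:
 f(a) = C1 + Integral(a/cos(a), a)


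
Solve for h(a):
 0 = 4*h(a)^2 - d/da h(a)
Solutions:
 h(a) = -1/(C1 + 4*a)


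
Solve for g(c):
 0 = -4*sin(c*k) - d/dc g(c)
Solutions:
 g(c) = C1 + 4*cos(c*k)/k


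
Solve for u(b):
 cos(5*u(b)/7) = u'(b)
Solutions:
 -b - 7*log(sin(5*u(b)/7) - 1)/10 + 7*log(sin(5*u(b)/7) + 1)/10 = C1


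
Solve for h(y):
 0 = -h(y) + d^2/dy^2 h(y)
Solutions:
 h(y) = C1*exp(-y) + C2*exp(y)


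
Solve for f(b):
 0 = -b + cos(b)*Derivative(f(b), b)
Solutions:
 f(b) = C1 + Integral(b/cos(b), b)


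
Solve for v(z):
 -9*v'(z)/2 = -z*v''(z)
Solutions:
 v(z) = C1 + C2*z^(11/2)


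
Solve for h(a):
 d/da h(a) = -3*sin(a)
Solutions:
 h(a) = C1 + 3*cos(a)


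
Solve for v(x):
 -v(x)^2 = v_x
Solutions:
 v(x) = 1/(C1 + x)


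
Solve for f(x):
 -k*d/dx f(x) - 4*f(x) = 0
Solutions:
 f(x) = C1*exp(-4*x/k)


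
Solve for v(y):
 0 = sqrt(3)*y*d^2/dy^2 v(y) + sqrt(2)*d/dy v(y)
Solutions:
 v(y) = C1 + C2*y^(1 - sqrt(6)/3)


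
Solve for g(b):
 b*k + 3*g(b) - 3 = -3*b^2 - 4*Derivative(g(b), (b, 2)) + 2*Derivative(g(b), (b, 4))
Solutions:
 g(b) = C1*exp(-b*sqrt(1 + sqrt(10)/2)) + C2*exp(b*sqrt(1 + sqrt(10)/2)) + C3*sin(b*sqrt(-1 + sqrt(10)/2)) + C4*cos(b*sqrt(-1 + sqrt(10)/2)) - b^2 - b*k/3 + 11/3


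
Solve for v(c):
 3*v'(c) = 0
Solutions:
 v(c) = C1


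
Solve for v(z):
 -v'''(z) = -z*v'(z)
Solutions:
 v(z) = C1 + Integral(C2*airyai(z) + C3*airybi(z), z)


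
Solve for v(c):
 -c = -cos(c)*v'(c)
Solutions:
 v(c) = C1 + Integral(c/cos(c), c)


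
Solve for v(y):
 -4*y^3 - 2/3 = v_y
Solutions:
 v(y) = C1 - y^4 - 2*y/3


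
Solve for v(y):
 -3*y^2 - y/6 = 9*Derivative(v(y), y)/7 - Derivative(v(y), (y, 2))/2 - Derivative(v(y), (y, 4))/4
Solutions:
 v(y) = C1 + C2*exp(-y*(-7*2^(2/3)*63^(1/3)/(81 + sqrt(6855))^(1/3) + 294^(1/3)*(81 + sqrt(6855))^(1/3))/42)*sin(3^(1/6)*y*(21*2^(2/3)*7^(1/3)/(81 + sqrt(6855))^(1/3) + 3^(2/3)*98^(1/3)*(81 + sqrt(6855))^(1/3))/42) + C3*exp(-y*(-7*2^(2/3)*63^(1/3)/(81 + sqrt(6855))^(1/3) + 294^(1/3)*(81 + sqrt(6855))^(1/3))/42)*cos(3^(1/6)*y*(21*2^(2/3)*7^(1/3)/(81 + sqrt(6855))^(1/3) + 3^(2/3)*98^(1/3)*(81 + sqrt(6855))^(1/3))/42) + C4*exp(y*(-7*2^(2/3)*63^(1/3)/(81 + sqrt(6855))^(1/3) + 294^(1/3)*(81 + sqrt(6855))^(1/3))/21) - 7*y^3/9 - 35*y^2/36 - 245*y/324


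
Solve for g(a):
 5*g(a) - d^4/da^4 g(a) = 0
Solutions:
 g(a) = C1*exp(-5^(1/4)*a) + C2*exp(5^(1/4)*a) + C3*sin(5^(1/4)*a) + C4*cos(5^(1/4)*a)


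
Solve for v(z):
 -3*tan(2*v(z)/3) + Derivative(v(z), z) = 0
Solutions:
 v(z) = -3*asin(C1*exp(2*z))/2 + 3*pi/2
 v(z) = 3*asin(C1*exp(2*z))/2


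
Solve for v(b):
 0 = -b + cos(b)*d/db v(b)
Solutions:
 v(b) = C1 + Integral(b/cos(b), b)


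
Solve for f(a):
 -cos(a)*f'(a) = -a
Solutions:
 f(a) = C1 + Integral(a/cos(a), a)


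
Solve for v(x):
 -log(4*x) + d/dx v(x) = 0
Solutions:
 v(x) = C1 + x*log(x) - x + x*log(4)


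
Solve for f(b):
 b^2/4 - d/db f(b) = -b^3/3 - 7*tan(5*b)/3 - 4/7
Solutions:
 f(b) = C1 + b^4/12 + b^3/12 + 4*b/7 - 7*log(cos(5*b))/15


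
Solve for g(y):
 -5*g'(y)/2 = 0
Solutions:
 g(y) = C1


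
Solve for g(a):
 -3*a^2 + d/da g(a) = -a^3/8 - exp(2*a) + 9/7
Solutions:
 g(a) = C1 - a^4/32 + a^3 + 9*a/7 - exp(2*a)/2


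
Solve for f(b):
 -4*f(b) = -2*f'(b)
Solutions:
 f(b) = C1*exp(2*b)


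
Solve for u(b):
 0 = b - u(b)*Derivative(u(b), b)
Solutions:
 u(b) = -sqrt(C1 + b^2)
 u(b) = sqrt(C1 + b^2)


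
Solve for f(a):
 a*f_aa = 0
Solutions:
 f(a) = C1 + C2*a


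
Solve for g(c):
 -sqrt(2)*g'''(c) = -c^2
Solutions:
 g(c) = C1 + C2*c + C3*c^2 + sqrt(2)*c^5/120


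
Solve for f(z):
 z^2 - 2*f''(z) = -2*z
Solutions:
 f(z) = C1 + C2*z + z^4/24 + z^3/6


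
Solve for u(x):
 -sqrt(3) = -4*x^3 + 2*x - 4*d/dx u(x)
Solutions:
 u(x) = C1 - x^4/4 + x^2/4 + sqrt(3)*x/4


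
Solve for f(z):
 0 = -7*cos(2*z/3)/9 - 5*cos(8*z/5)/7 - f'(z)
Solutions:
 f(z) = C1 - 7*sin(2*z/3)/6 - 25*sin(8*z/5)/56


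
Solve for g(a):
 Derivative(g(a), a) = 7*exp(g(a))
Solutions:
 g(a) = log(-1/(C1 + 7*a))


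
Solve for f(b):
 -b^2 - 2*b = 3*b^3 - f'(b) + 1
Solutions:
 f(b) = C1 + 3*b^4/4 + b^3/3 + b^2 + b


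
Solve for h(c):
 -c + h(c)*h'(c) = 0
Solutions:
 h(c) = -sqrt(C1 + c^2)
 h(c) = sqrt(C1 + c^2)


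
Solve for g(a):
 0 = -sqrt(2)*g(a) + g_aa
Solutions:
 g(a) = C1*exp(-2^(1/4)*a) + C2*exp(2^(1/4)*a)


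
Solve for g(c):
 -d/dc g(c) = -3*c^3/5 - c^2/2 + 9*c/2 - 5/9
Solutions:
 g(c) = C1 + 3*c^4/20 + c^3/6 - 9*c^2/4 + 5*c/9


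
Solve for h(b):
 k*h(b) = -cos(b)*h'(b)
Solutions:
 h(b) = C1*exp(k*(log(sin(b) - 1) - log(sin(b) + 1))/2)


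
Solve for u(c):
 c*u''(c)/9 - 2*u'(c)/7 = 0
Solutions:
 u(c) = C1 + C2*c^(25/7)


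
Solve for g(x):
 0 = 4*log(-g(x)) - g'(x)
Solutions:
 -li(-g(x)) = C1 + 4*x


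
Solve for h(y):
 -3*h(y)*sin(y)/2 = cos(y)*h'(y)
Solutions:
 h(y) = C1*cos(y)^(3/2)


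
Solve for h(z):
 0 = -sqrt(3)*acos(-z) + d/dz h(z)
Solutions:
 h(z) = C1 + sqrt(3)*(z*acos(-z) + sqrt(1 - z^2))


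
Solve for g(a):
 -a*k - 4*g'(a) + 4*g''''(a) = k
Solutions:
 g(a) = C1 + C4*exp(a) - a^2*k/8 - a*k/4 + (C2*sin(sqrt(3)*a/2) + C3*cos(sqrt(3)*a/2))*exp(-a/2)


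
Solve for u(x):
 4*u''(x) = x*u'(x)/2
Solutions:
 u(x) = C1 + C2*erfi(x/4)


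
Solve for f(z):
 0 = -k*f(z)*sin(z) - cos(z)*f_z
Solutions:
 f(z) = C1*exp(k*log(cos(z)))


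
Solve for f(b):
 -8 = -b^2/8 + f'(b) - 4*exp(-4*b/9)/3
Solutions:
 f(b) = C1 + b^3/24 - 8*b - 3*exp(-4*b/9)


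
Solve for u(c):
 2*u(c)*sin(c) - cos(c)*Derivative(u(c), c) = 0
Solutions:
 u(c) = C1/cos(c)^2


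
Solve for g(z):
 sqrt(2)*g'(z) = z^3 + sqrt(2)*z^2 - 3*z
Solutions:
 g(z) = C1 + sqrt(2)*z^4/8 + z^3/3 - 3*sqrt(2)*z^2/4


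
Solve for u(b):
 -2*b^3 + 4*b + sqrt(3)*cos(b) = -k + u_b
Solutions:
 u(b) = C1 - b^4/2 + 2*b^2 + b*k + sqrt(3)*sin(b)


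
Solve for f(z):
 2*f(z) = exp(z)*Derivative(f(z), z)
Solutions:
 f(z) = C1*exp(-2*exp(-z))


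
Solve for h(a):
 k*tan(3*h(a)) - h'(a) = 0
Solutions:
 h(a) = -asin(C1*exp(3*a*k))/3 + pi/3
 h(a) = asin(C1*exp(3*a*k))/3


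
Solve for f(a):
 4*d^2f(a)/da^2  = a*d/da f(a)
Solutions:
 f(a) = C1 + C2*erfi(sqrt(2)*a/4)


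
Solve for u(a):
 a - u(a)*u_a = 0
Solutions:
 u(a) = -sqrt(C1 + a^2)
 u(a) = sqrt(C1 + a^2)


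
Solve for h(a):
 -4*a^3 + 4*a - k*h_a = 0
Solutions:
 h(a) = C1 - a^4/k + 2*a^2/k


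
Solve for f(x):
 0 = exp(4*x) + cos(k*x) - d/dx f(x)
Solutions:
 f(x) = C1 + exp(4*x)/4 + sin(k*x)/k
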